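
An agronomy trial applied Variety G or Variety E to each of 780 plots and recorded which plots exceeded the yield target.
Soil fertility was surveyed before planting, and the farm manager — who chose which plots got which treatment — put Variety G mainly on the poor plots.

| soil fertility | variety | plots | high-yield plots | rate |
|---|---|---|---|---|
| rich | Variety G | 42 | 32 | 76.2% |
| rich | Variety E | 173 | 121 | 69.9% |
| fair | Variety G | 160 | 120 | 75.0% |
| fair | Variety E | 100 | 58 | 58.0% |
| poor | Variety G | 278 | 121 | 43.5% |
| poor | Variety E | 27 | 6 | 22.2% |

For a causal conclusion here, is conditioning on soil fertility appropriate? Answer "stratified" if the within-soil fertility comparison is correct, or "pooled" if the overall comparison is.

stratified

The soil fertility-specific comparison favours Variety G throughout, but the pooled figures favour Variety E. The question is whether to condition on soil fertility.
Since soil fertility is a pre-existing factor (not a product of the variety) and it affects the outcome on its own, it is a confounder. The stratified rates, not the pooled rate, identify the causal effect.
Within each level — rich: 76.2% vs 69.9%; fair: 75.0% vs 58.0%; poor: 43.5% vs 22.2% — Variety G is higher every time.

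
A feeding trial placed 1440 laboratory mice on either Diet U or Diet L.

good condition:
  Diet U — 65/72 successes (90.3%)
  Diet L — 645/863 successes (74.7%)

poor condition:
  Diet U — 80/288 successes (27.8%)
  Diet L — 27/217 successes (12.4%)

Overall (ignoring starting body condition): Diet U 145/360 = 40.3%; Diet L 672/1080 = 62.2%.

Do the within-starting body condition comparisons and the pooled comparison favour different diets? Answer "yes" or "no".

Within each starting body condition level (good condition 90.3% vs 74.7%; poor condition 27.8% vs 12.4%), Diet U has the higher rate every time. Pooled: 40.3% vs 62.2% — Diet L has the higher rate overall. The two comparisons disagree.

yes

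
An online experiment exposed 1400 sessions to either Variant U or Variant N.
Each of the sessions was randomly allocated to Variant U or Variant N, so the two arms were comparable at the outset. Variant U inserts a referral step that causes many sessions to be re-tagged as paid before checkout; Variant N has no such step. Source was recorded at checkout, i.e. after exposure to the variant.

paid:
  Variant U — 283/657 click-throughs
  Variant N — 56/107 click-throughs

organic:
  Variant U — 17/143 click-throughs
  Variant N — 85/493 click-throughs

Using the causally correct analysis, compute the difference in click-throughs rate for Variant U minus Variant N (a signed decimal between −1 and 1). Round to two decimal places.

+0.14

The stratified and pooled comparisons disagree (Variant N wins within each traffic source; Variant U wins overall), so the answer turns on the causal role of traffic source.
Traffic source is recorded after the variant and is itself shifted by it — it sits on the causal path from variant to outcome. Conditioning on a mediator would strip out part of the effect we want; the pooled comparison gives the total causal effect.
The causal difference is the pooled difference: 0.375 − 0.235 = +0.140.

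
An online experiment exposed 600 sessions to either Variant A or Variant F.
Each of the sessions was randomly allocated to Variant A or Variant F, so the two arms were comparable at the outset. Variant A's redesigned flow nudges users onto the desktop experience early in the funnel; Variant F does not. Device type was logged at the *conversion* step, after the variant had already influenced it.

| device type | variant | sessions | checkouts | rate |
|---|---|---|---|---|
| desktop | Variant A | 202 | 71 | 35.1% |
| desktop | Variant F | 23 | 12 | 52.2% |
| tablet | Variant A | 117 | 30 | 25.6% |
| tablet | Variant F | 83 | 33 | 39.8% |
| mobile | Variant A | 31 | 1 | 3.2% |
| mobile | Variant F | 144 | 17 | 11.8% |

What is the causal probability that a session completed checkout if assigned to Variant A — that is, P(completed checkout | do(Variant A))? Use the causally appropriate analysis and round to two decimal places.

The device type-specific comparison favours Variant F throughout, but the pooled figures favour Variant A. The question is whether to condition on device type.
Device type is downstream of the variant. One should not condition on a consequence of treatment, so the overall rates are the right comparison.
So P(outcome | do(Variant A)) is just the pooled rate for Variant A: 102/350 = 0.291.

0.29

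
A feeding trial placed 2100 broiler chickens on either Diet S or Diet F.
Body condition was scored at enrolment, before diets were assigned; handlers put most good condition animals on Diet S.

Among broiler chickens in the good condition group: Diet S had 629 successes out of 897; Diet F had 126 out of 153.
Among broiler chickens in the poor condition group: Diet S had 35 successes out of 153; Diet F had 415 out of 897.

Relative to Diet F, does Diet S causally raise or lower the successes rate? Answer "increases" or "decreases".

Within every starting body condition level Diet F has the higher rate, yet pooled Diet S does — Simpson's reversal.
Starting body condition is set before the diet has any effect — it is not caused by the diet — and it independently drives the outcome. That makes it a confounder, so the causal comparison is within starting body condition levels.
Within each level — good condition: 70.1% vs 82.4%; poor condition: 22.9% vs 46.3% — Diet F is higher every time.

decreases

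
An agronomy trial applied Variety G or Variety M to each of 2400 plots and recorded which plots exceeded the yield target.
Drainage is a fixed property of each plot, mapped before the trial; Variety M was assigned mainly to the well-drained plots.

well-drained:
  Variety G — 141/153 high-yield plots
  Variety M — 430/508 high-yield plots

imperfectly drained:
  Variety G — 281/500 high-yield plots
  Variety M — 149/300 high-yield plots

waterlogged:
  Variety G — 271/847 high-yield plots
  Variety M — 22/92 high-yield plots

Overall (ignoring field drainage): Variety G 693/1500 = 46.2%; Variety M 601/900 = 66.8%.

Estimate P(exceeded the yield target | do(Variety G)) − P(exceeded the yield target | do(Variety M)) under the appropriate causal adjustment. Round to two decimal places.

Here field drainage is a common cause — it drives both which variety a case falls under and the outcome. The crude comparison mixes populations; the stratum-specific rates are the causally relevant ones.
Adjusting over the population distribution of field drainage: 0.275·(0.922−0.846) + 0.333·(0.562−0.497) + 0.391·(0.320−0.239) = +0.074.

+0.07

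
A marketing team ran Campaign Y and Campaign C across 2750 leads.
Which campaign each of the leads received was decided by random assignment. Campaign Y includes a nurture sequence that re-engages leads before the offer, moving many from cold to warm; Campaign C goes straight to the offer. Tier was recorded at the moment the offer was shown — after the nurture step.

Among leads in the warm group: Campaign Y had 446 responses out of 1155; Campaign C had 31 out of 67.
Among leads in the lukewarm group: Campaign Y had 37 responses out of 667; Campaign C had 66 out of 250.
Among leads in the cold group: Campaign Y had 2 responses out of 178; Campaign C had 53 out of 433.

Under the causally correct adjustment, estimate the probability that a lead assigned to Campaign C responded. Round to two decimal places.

0.20

Stratifying would compare campaigns among leads the campaigns themselves sorted into engagement tier groups — a form of selection on an intermediate. The unconditioned pooled rates give the total causal effect.
So P(outcome | do(Campaign C)) is just the pooled rate for Campaign C: 150/750 = 0.200.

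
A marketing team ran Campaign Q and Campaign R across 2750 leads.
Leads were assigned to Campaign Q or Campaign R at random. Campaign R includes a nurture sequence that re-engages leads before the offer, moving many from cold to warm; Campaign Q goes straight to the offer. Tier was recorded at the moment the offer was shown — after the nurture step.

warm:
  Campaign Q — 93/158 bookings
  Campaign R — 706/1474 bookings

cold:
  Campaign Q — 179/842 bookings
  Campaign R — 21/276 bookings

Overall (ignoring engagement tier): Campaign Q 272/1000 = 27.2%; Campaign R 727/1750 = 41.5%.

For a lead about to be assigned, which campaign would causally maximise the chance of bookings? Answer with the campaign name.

Campaign R

The stratified and pooled comparisons disagree (Campaign Q wins within each engagement tier; Campaign R wins overall), so the answer turns on the causal role of engagement tier.
Engagement tier is recorded after the campaign and is itself shifted by it — it sits on the causal path from campaign to outcome. Conditioning on a mediator would strip out part of the effect we want; the pooled comparison gives the total causal effect.
Pooled: Campaign Q 27.2% vs Campaign R 41.5%; Campaign R is higher overall.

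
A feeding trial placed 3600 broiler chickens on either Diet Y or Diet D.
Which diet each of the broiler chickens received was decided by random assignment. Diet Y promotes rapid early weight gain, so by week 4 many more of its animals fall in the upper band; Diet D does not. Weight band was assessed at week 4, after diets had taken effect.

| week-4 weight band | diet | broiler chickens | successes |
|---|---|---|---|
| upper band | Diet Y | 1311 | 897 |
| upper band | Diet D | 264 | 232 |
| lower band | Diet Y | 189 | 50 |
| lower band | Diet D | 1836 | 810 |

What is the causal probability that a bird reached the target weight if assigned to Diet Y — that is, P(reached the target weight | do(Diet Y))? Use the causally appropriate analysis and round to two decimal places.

0.63

Diet D is higher inside every week-4 weight band stratum but Diet Y is higher in aggregate. Whether to stratify depends on how week-4 weight band relates to the diet.
Week-4 weight band here is a post-treatment variable shaped by the diet; conditioning on it would introduce bias rather than remove it. The overall comparison is the causal one.
So P(outcome | do(Diet Y)) is just the pooled rate for Diet Y: 947/1500 = 0.631.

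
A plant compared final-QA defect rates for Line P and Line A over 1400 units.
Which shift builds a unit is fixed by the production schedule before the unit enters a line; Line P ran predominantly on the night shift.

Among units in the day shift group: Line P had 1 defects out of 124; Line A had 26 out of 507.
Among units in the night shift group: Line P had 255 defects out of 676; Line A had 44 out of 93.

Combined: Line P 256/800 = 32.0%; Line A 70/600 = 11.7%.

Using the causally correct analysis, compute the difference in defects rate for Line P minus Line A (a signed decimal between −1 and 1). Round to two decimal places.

-0.07

Shift satisfies the back-door criterion: it is not a descendant of the line, and it blocks the spurious path from line to outcome. Adjusting for it (i.e., using the within-shift rates) gives the causal effect.
Adjusting over the population distribution of shift: 0.451·(0.008−0.051) + 0.549·(0.377−0.473) = -0.072.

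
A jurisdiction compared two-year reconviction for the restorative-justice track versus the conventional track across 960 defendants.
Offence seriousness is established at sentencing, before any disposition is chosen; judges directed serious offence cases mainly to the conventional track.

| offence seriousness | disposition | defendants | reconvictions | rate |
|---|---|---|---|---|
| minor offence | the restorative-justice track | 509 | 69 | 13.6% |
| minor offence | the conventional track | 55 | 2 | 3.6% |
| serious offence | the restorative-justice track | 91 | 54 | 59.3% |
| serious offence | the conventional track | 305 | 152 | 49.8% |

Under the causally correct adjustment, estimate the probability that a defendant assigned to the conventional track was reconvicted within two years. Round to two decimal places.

0.23

Offence seriousness is set before the disposition has any effect — it is not caused by the disposition — and it independently drives the outcome. That makes it a confounder, so the causal comparison is within offence seriousness levels.
Standardising the conventional track to the population offence seriousness mix: 0.588·2/55 + 0.412·152/305 = 0.227.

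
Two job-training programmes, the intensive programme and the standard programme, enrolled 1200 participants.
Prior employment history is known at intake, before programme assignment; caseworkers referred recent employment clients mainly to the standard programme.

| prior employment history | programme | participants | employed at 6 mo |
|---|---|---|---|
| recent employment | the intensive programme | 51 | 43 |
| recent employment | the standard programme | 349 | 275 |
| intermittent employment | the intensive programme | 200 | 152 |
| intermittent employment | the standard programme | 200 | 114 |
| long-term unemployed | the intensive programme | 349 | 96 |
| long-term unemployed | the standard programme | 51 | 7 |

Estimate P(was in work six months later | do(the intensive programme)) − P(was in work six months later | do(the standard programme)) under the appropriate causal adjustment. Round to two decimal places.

The prior employment history-specific comparison favours the intensive programme throughout, but the pooled figures favour the standard programme. The question is whether to condition on prior employment history.
Prior employment history satisfies the back-door criterion: it is not a descendant of the programme, and it blocks the spurious path from programme to outcome. Adjusting for it (i.e., using the within-prior employment history rates) gives the causal effect.
Adjusting over the population distribution of prior employment history: 0.333·(0.843−0.788) + 0.333·(0.760−0.570) + 0.333·(0.275−0.137) = +0.128.

+0.13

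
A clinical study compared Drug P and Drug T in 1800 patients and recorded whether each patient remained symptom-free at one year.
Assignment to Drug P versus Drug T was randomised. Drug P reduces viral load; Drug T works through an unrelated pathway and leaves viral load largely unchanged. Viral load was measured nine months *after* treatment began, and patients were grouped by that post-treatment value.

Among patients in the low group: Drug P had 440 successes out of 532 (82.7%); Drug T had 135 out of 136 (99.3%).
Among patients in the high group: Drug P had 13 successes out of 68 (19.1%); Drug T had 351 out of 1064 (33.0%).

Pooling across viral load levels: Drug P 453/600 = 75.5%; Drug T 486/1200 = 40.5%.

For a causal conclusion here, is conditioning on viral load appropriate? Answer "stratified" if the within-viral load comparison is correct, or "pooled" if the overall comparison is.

pooled

The viral load-specific comparison favours Drug T throughout, but the pooled figures favour Drug P. The question is whether to condition on viral load.
Viral load here is a post-treatment variable shaped by the drug; conditioning on it would introduce bias rather than remove it. The overall comparison is the causal one.
Pooled: Drug P 75.5% vs Drug T 40.5%; Drug P is higher overall.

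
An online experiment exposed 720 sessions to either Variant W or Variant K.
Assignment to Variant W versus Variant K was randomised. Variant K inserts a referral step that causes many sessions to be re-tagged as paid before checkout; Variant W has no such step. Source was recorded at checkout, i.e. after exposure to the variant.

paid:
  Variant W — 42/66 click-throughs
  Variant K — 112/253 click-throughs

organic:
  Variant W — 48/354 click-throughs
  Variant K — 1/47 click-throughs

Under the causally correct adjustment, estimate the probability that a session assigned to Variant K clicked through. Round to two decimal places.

0.38

Traffic source here is a post-treatment variable shaped by the variant; conditioning on it would introduce bias rather than remove it. The overall comparison is the causal one.
So P(outcome | do(Variant K)) is just the pooled rate for Variant K: 113/300 = 0.377.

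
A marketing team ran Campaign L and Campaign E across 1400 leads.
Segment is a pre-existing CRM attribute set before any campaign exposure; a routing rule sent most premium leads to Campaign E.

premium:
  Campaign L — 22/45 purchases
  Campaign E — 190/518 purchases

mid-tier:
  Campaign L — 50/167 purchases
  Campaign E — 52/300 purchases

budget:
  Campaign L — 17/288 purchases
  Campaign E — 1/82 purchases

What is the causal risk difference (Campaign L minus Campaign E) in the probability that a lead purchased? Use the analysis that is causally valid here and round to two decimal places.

Campaign L is higher inside every customer segment stratum but Campaign E is higher in aggregate. Whether to stratify depends on how customer segment relates to the campaign.
Customer segment differs across campaigns for reasons unrelated to any effect of the campaign itself, and it separately predicts the outcome — a classic confounder. We must compare within customer segment levels.
Adjusting over the population distribution of customer segment: 0.402·(0.489−0.367) + 0.334·(0.299−0.173) + 0.264·(0.059−0.012) = +0.104.

+0.10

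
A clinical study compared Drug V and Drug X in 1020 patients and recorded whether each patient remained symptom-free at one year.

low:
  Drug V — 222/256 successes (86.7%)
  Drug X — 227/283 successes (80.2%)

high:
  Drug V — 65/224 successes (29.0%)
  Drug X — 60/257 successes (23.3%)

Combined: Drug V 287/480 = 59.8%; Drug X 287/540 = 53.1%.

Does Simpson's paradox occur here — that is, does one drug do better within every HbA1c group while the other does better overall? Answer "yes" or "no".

Within each HbA1c level (low 86.7% vs 80.2%; high 29.0% vs 23.3%), Drug V has the higher rate every time. Pooled: 59.8% vs 53.1% — Drug V has the higher rate overall. They agree.

no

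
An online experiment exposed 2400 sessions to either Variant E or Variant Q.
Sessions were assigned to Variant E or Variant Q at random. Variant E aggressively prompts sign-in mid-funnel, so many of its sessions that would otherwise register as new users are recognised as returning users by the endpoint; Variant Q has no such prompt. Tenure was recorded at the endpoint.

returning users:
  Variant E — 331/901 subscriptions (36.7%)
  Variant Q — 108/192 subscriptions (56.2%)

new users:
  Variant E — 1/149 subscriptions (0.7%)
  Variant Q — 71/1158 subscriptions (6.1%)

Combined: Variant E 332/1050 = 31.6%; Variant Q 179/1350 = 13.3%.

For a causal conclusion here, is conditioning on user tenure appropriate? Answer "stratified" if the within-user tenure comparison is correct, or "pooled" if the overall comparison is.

User tenure here is a post-treatment variable shaped by the variant; conditioning on it would introduce bias rather than remove it. The overall comparison is the causal one.
Pooled: Variant E 31.6% vs Variant Q 13.3%; Variant E is higher overall.

pooled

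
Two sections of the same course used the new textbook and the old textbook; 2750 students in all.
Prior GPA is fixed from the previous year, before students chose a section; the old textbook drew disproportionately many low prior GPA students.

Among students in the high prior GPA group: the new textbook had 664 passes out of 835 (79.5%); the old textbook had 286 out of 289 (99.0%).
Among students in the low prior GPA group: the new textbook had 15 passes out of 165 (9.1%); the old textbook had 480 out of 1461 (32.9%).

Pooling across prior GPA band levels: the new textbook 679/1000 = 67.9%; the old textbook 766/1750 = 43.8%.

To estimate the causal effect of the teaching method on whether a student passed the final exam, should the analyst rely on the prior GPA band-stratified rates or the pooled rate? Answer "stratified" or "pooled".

stratified

Nothing the teaching method does changes prior GPA band; the imbalance is an allocation artefact. With prior GPA band also predicting the outcome, the pooled figure is confounded, and the within-stratum comparison is the causal one.
Within each level — high prior GPA: 79.5% vs 99.0%; low prior GPA: 9.1% vs 32.9% — the old textbook is higher every time.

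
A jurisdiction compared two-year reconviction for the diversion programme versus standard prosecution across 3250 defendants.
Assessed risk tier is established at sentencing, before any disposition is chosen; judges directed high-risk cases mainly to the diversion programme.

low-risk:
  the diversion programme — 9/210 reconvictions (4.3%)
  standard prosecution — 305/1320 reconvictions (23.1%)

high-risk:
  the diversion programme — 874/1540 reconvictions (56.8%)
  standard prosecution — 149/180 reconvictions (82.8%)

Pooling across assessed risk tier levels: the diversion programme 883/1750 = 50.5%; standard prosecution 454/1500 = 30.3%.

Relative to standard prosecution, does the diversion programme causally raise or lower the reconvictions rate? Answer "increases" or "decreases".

Assessed risk tier satisfies the back-door criterion: it is not a descendant of the disposition, and it blocks the spurious path from disposition to outcome. Adjusting for it (i.e., using the within-assessed risk tier rates) gives the causal effect.
Within each level — low-risk: 4.3% vs 23.1%; high-risk: 56.8% vs 82.8% — the diversion programme is lower every time.

decreases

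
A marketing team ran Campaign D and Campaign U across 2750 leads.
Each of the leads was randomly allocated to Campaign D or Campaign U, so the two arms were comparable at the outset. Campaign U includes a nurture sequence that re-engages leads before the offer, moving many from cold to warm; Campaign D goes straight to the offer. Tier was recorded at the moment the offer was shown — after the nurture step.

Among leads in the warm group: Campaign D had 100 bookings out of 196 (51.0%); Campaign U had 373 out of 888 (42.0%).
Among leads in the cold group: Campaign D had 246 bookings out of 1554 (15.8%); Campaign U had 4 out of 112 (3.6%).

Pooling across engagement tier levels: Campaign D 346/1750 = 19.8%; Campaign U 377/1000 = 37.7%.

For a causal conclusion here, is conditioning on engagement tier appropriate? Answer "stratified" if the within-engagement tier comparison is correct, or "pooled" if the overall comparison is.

The distribution of engagement tier is itself part of what the campaign does — it is an intermediate outcome. Holding it fixed would remove that part of the effect; the total effect is the pooled difference.
Pooled: Campaign D 19.8% vs Campaign U 37.7%; Campaign U is higher overall.

pooled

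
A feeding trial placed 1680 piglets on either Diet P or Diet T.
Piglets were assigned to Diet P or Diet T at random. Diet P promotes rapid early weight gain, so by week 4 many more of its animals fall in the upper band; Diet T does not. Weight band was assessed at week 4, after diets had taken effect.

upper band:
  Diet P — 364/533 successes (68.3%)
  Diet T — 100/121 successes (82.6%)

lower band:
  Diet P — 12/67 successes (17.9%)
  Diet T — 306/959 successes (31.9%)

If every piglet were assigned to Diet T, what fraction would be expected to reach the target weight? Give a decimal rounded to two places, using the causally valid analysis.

The distribution of week-4 weight band is itself part of what the diet does — it is an intermediate outcome. Holding it fixed would remove that part of the effect; the total effect is the pooled difference.
So P(outcome | do(Diet T)) is just the pooled rate for Diet T: 406/1080 = 0.376.

0.38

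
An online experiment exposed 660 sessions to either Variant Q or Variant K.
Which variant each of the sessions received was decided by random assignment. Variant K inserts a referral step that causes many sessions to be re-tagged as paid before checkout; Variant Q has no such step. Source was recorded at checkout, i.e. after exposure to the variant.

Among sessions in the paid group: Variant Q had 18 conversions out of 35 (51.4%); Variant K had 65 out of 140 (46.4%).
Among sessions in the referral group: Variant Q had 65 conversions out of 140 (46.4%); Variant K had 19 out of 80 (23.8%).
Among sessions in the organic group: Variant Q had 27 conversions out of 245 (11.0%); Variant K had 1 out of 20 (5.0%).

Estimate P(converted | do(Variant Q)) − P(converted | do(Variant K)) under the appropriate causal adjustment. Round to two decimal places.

The traffic source-specific comparison favours Variant Q throughout, but the pooled figures favour Variant K. The question is whether to condition on traffic source.
Stratifying would compare variants among sessions the variants themselves sorted into traffic source groups — a form of selection on an intermediate. The unconditioned pooled rates give the total causal effect.
The causal difference is the pooled difference: 0.262 − 0.354 = -0.092.

-0.09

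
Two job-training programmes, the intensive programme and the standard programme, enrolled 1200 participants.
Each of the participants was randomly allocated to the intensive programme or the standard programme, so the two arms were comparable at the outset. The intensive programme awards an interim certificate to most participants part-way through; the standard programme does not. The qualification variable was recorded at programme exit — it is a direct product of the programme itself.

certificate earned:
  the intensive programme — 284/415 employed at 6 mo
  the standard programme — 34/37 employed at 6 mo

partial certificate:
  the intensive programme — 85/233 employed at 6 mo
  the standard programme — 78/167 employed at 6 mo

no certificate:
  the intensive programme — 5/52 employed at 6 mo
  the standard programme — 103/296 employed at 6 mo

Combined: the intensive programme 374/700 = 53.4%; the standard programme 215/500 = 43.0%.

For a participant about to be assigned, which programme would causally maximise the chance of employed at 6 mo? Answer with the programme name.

the intensive programme

Qualification attained during the programme is recorded after the programme and is itself shifted by it — it sits on the causal path from programme to outcome. Conditioning on a mediator would strip out part of the effect we want; the pooled comparison gives the total causal effect.
Pooled: the intensive programme 53.4% vs the standard programme 43.0%; the intensive programme is higher overall.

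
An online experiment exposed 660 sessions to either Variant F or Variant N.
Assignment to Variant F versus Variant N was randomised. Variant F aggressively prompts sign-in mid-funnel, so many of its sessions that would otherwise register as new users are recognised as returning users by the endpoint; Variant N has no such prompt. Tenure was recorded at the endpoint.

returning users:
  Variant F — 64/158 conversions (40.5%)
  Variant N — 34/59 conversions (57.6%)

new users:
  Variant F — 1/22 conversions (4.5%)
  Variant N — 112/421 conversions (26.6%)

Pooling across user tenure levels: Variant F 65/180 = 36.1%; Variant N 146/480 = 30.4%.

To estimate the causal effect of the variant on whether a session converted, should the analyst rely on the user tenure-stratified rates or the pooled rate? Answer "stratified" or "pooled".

pooled

Variant N is higher inside every user tenure stratum but Variant F is higher in aggregate. Whether to stratify depends on how user tenure relates to the variant.
User tenure is downstream of the variant. One should not condition on a consequence of treatment, so the overall rates are the right comparison.
Pooled: Variant F 36.1% vs Variant N 30.4%; Variant F is higher overall.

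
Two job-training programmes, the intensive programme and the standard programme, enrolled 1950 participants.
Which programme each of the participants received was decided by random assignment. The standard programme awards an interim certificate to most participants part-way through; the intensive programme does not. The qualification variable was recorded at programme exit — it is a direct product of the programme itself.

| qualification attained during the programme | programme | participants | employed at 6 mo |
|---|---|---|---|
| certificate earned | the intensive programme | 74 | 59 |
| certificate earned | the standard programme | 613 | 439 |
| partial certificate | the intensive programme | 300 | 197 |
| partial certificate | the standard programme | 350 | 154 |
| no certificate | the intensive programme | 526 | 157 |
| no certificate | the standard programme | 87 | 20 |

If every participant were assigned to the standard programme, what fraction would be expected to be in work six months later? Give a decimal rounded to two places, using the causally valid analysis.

Qualification attained during the programme here is a post-treatment variable shaped by the programme; conditioning on it would introduce bias rather than remove it. The overall comparison is the causal one.
So P(outcome | do(the standard programme)) is just the pooled rate for the standard programme: 613/1050 = 0.584.

0.58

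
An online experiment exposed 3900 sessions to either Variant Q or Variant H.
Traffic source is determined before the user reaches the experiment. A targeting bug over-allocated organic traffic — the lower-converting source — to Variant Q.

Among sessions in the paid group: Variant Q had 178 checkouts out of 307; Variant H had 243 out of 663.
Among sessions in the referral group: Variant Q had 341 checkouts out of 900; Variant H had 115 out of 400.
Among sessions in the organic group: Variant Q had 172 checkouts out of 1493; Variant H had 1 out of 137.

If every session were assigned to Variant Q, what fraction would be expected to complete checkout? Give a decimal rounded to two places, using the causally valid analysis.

Variant Q is higher inside every traffic source stratum but Variant H is higher in aggregate. Whether to stratify depends on how traffic source relates to the variant.
Nothing the variant does changes traffic source; the imbalance is an allocation artefact. With traffic source also predicting the outcome, the pooled figure is confounded, and the within-stratum comparison is the causal one.
Standardising Variant Q to the population traffic source mix: 0.249·178/307 + 0.333·341/900 + 0.418·172/1493 = 0.319.

0.32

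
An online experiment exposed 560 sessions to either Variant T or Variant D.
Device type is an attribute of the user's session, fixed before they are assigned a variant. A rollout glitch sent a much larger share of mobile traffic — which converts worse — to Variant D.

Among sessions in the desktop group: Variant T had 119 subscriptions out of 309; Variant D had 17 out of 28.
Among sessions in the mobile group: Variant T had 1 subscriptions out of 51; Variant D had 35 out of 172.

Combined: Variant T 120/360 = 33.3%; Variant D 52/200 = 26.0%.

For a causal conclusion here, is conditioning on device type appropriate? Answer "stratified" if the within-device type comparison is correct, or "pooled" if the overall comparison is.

The device type-specific comparison favours Variant D throughout, but the pooled figures favour Variant T. The question is whether to condition on device type.
Device type differs across variants for reasons unrelated to any effect of the variant itself, and it separately predicts the outcome — a classic confounder. We must compare within device type levels.
Within each level — desktop: 38.5% vs 60.7%; mobile: 2.0% vs 20.3% — Variant D is higher every time.

stratified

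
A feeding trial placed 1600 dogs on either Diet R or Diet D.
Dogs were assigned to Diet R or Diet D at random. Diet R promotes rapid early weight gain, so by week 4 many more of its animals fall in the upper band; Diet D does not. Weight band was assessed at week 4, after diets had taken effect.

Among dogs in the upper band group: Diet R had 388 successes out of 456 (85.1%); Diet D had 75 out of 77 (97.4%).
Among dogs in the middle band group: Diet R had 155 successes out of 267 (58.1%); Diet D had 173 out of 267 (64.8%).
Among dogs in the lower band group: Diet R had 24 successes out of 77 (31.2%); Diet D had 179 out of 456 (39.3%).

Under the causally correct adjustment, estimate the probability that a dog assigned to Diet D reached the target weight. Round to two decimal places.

0.53

Diet D is higher inside every week-4 weight band stratum but Diet R is higher in aggregate. Whether to stratify depends on how week-4 weight band relates to the diet.
Week-4 weight band lies on the pathway diet → week-4 weight band → outcome, so adjusting for it blocks the indirect effect. For the total causal effect of diet, use the unadjusted pooled rates.
So P(outcome | do(Diet D)) is just the pooled rate for Diet D: 427/800 = 0.534.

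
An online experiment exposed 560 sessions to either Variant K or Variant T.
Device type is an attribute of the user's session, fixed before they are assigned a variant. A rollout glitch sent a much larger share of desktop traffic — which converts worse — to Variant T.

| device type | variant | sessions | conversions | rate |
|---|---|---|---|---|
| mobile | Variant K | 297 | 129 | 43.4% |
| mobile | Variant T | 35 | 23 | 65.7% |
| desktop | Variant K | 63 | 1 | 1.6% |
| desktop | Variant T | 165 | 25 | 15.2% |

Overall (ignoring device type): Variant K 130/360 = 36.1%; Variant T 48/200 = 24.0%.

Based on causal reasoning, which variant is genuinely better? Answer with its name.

The device type-specific comparison favours Variant T throughout, but the pooled figures favour Variant K. The question is whether to condition on device type.
The imbalance in device type arose from how sessions were allocated, not from anything the variant did; and device type independently affects the outcome. The pooled gap is confounded — condition on device type.
Within each level — mobile: 43.4% vs 65.7%; desktop: 1.6% vs 15.2% — Variant T is higher every time.

Variant T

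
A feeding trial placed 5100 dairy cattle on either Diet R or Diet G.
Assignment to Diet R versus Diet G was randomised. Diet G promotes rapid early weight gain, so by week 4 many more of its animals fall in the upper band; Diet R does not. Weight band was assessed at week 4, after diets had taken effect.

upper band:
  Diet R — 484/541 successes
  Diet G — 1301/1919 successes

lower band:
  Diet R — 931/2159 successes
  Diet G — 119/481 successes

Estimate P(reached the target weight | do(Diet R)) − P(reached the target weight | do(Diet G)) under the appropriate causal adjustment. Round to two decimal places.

-0.07

Week-4 weight band is downstream of the diet. One should not condition on a consequence of treatment, so the overall rates are the right comparison.
The causal difference is the pooled difference: 0.524 − 0.592 = -0.068.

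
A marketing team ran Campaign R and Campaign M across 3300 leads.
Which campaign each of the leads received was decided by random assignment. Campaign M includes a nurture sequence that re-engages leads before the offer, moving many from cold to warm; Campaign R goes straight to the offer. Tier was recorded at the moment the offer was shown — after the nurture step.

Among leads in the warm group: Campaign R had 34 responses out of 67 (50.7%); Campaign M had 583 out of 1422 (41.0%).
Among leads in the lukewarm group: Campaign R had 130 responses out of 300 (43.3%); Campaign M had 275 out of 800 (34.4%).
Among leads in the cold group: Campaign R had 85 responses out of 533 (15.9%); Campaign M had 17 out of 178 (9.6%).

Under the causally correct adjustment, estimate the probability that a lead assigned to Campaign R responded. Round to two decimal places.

Campaign R is higher inside every engagement tier stratum but Campaign M is higher in aggregate. Whether to stratify depends on how engagement tier relates to the campaign.
Stratifying would compare campaigns among leads the campaigns themselves sorted into engagement tier groups — a form of selection on an intermediate. The unconditioned pooled rates give the total causal effect.
So P(outcome | do(Campaign R)) is just the pooled rate for Campaign R: 249/900 = 0.277.

0.28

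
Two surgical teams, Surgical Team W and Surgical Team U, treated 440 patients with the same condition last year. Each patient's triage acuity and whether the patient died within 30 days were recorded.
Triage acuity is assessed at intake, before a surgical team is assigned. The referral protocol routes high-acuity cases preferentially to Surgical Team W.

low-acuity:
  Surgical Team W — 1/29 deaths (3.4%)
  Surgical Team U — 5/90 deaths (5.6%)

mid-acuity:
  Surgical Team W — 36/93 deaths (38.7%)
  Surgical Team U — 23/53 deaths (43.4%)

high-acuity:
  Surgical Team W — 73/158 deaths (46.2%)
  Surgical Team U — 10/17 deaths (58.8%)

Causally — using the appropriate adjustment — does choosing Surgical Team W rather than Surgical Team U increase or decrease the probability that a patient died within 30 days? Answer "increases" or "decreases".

decreases

Nothing the surgical team does changes triage acuity; the imbalance is an allocation artefact. With triage acuity also predicting the outcome, the pooled figure is confounded, and the within-stratum comparison is the causal one.
Within each level — low-acuity: 3.4% vs 5.6%; mid-acuity: 38.7% vs 43.4%; high-acuity: 46.2% vs 58.8% — Surgical Team W is lower every time.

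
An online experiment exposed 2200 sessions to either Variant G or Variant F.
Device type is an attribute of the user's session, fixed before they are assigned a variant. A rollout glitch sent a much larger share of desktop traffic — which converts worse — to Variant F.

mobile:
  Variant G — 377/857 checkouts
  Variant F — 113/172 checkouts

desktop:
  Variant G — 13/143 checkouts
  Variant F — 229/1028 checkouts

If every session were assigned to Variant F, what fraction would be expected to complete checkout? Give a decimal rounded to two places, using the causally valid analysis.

Variant F is higher inside every device type stratum but Variant G is higher in aggregate. Whether to stratify depends on how device type relates to the variant.
Device type differs across variants for reasons unrelated to any effect of the variant itself, and it separately predicts the outcome — a classic confounder. We must compare within device type levels.
Standardising Variant F to the population device type mix: 0.468·113/172 + 0.532·229/1028 = 0.426.

0.43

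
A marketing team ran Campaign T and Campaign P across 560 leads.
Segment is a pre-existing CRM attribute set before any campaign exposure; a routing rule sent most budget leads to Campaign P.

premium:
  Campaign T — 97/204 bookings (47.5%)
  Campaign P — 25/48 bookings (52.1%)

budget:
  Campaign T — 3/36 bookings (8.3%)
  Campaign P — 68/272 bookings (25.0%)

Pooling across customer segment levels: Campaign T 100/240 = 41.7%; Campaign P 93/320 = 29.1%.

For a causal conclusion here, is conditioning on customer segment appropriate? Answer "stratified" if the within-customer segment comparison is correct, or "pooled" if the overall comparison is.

Customer segment differs across campaigns for reasons unrelated to any effect of the campaign itself, and it separately predicts the outcome — a classic confounder. We must compare within customer segment levels.
Within each level — premium: 47.5% vs 52.1%; budget: 8.3% vs 25.0% — Campaign P is higher every time.

stratified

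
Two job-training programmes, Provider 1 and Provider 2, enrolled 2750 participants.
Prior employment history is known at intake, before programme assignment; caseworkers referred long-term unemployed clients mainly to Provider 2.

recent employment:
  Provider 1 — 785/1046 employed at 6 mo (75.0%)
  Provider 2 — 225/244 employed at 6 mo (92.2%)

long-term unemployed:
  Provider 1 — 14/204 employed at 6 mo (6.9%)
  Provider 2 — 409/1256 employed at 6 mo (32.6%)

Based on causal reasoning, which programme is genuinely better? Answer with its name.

Provider 2

Within every prior employment history level Provider 2 has the higher rate, yet pooled Provider 1 does — Simpson's reversal.
Prior employment history satisfies the back-door criterion: it is not a descendant of the programme, and it blocks the spurious path from programme to outcome. Adjusting for it (i.e., using the within-prior employment history rates) gives the causal effect.
Within each level — recent employment: 75.0% vs 92.2%; long-term unemployed: 6.9% vs 32.6% — Provider 2 is higher every time.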